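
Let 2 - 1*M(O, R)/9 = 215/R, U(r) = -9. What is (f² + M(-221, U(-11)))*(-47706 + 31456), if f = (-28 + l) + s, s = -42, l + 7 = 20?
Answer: -56582500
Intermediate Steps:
l = 13 (l = -7 + 20 = 13)
f = -57 (f = (-28 + 13) - 42 = -15 - 42 = -57)
M(O, R) = 18 - 1935/R
(f² + M(-221, U(-11)))*(-47706 + 31456) = ((-57)² + (18 - 1935/(-9)))*(-47706 + 31456) = (3249 + (18 - 1935*(-⅑)))*(-16250) = (3249 + (18 + 215))*(-16250) = (3249 + 233)*(-16250) = 3482*(-16250) = -56582500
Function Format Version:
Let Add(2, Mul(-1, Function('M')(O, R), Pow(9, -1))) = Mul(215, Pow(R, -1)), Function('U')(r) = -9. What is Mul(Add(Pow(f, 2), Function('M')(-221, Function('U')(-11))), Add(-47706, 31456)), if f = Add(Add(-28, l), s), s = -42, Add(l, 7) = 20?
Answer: -56582500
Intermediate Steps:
l = 13 (l = Add(-7, 20) = 13)
f = -57 (f = Add(Add(-28, 13), -42) = Add(-15, -42) = -57)
Function('M')(O, R) = Add(18, Mul(-1935, Pow(R, -1))) (Function('M')(O, R) = Add(18, Mul(-9, Mul(215, Pow(R, -1)))) = Add(18, Mul(-1935, Pow(R, -1))))
Mul(Add(Pow(f, 2), Function('M')(-221, Function('U')(-11))), Add(-47706, 31456)) = Mul(Add(Pow(-57, 2), Add(18, Mul(-1935, Pow(-9, -1)))), Add(-47706, 31456)) = Mul(Add(3249, Add(18, Mul(-1935, Rational(-1, 9)))), -16250) = Mul(Add(3249, Add(18, 215)), -16250) = Mul(Add(3249, 233), -16250) = Mul(3482, -16250) = -56582500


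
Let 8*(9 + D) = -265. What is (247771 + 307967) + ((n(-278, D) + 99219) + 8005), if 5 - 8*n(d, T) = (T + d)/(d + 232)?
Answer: 1951759407/2944 ≈ 6.6296e+5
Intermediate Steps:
D = -337/8 (D = -9 + (⅛)*(-265) = -9 - 265/8 = -337/8 ≈ -42.125)
n(d, T) = 5/8 - (T + d)/(8*(232 + d)) (n(d, T) = 5/8 - (T + d)/(8*(d + 232)) = 5/8 - (T + d)/(8*(232 + d)))
(247771 + 307967) + ((n(-278, D) + 99219) + 8005) = (247771 + 307967) + (((1160 - 1*(-337/8) + 4*(-278))/(8*(232 - 278)) + 99219) + 8005) = 555738 + (((⅛)*(1160 + 337/8 - 1112)/(-46) + 99219) + 8005) = 555738 + (((⅛)*(-1/46)*(721/8) + 99219) + 8005) = 555738 + ((-721/2944 + 99219) + 8005) = 555738 + (292100015/2944 + 8005) = 555738 + 315666735/2944 = 1951759407/2944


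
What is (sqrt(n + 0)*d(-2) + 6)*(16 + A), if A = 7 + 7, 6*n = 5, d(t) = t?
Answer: 180 - 10*sqrt(30) ≈ 125.23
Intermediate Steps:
n = 5/6 (n = (1/6)*5 = 5/6 ≈ 0.83333)
A = 14
(sqrt(n + 0)*d(-2) + 6)*(16 + A) = (sqrt(5/6 + 0)*(-2) + 6)*(16 + 14) = (sqrt(5/6)*(-2) + 6)*30 = ((sqrt(30)/6)*(-2) + 6)*30 = (-sqrt(30)/3 + 6)*30 = (6 - sqrt(30)/3)*30 = 180 - 10*sqrt(30)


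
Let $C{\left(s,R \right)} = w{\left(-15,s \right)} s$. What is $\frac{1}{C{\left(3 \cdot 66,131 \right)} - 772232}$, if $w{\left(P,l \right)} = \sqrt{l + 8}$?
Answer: $- \frac{96529}{74541773225} - \frac{99 \sqrt{206}}{298167092900} \approx -1.2997 \cdot 10^{-6}$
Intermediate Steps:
$w{\left(P,l \right)} = \sqrt{8 + l}$
$C{\left(s,R \right)} = s \sqrt{8 + s}$ ($C{\left(s,R \right)} = \sqrt{8 + s} s = s \sqrt{8 + s}$)
$\frac{1}{C{\left(3 \cdot 66,131 \right)} - 772232} = \frac{1}{3 \cdot 66 \sqrt{8 + 3 \cdot 66} - 772232} = \frac{1}{198 \sqrt{8 + 198} - 772232} = \frac{1}{198 \sqrt{206} - 772232} = \frac{1}{-772232 + 198 \sqrt{206}}$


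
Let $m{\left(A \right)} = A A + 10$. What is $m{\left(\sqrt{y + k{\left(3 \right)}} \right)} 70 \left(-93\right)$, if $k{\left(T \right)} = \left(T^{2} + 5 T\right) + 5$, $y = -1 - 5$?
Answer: $-214830$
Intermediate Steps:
$y = -6$ ($y = -1 - 5 = -6$)
$k{\left(T \right)} = 5 + T^{2} + 5 T$
$m{\left(A \right)} = 10 + A^{2}$ ($m{\left(A \right)} = A^{2} + 10 = 10 + A^{2}$)
$m{\left(\sqrt{y + k{\left(3 \right)}} \right)} 70 \left(-93\right) = \left(10 + \left(\sqrt{-6 + \left(5 + 3^{2} + 5 \cdot 3\right)}\right)^{2}\right) 70 \left(-93\right) = \left(10 + \left(\sqrt{-6 + \left(5 + 9 + 15\right)}\right)^{2}\right) 70 \left(-93\right) = \left(10 + \left(\sqrt{-6 + 29}\right)^{2}\right) 70 \left(-93\right) = \left(10 + \left(\sqrt{23}\right)^{2}\right) 70 \left(-93\right) = \left(10 + 23\right) 70 \left(-93\right) = 33 \cdot 70 \left(-93\right) = 2310 \left(-93\right) = -214830$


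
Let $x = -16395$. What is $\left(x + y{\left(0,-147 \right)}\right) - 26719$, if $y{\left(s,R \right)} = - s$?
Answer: $-43114$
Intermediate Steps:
$\left(x + y{\left(0,-147 \right)}\right) - 26719 = \left(-16395 - 0\right) - 26719 = \left(-16395 + 0\right) - 26719 = -16395 - 26719 = -43114$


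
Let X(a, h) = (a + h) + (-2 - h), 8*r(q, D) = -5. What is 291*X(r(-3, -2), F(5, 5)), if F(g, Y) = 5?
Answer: -6111/8 ≈ -763.88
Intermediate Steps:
r(q, D) = -5/8 (r(q, D) = (⅛)*(-5) = -5/8)
X(a, h) = -2 + a
291*X(r(-3, -2), F(5, 5)) = 291*(-2 - 5/8) = 291*(-21/8) = -6111/8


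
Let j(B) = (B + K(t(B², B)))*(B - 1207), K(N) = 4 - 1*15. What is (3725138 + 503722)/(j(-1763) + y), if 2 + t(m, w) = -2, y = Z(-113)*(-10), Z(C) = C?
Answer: 422886/526991 ≈ 0.80245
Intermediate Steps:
y = 1130 (y = -113*(-10) = 1130)
t(m, w) = -4 (t(m, w) = -2 - 2 = -4)
K(N) = -11 (K(N) = 4 - 15 = -11)
j(B) = (-1207 + B)*(-11 + B) (j(B) = (B - 11)*(B - 1207) = (-11 + B)*(-1207 + B) = (-1207 + B)*(-11 + B))
(3725138 + 503722)/(j(-1763) + y) = (3725138 + 503722)/((13277 + (-1763)² - 1218*(-1763)) + 1130) = 4228860/((13277 + 3108169 + 2147334) + 1130) = 4228860/(5268780 + 1130) = 4228860/5269910 = 4228860*(1/5269910) = 422886/526991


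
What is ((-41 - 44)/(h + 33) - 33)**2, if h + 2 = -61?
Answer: 32761/36 ≈ 910.03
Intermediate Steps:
h = -63 (h = -2 - 61 = -63)
((-41 - 44)/(h + 33) - 33)**2 = ((-41 - 44)/(-63 + 33) - 33)**2 = (-85/(-30) - 33)**2 = (-85*(-1/30) - 33)**2 = (17/6 - 33)**2 = (-181/6)**2 = 32761/36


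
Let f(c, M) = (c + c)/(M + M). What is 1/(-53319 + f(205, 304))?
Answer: -304/16208771 ≈ -1.8755e-5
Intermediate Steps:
f(c, M) = c/M (f(c, M) = (2*c)/((2*M)) = (2*c)*(1/(2*M)) = c/M)
1/(-53319 + f(205, 304)) = 1/(-53319 + 205/304) = 1/(-16208771/304) = -304/16208771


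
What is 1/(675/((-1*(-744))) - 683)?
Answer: -248/169159 ≈ -0.0014661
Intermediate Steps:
1/(675/((-1*(-744))) - 683) = 1/(675/744 - 683) = 1/(675*(1/744) - 683) = 1/(225/248 - 683) = 1/(-169159/248) = -248/169159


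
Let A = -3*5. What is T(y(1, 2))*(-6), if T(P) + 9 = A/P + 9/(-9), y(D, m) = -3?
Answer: 30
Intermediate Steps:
A = -15
T(P) = -10 - 15/P (T(P) = -9 + (-15/P + 9/(-9)) = -9 + (-15/P + 9*(-⅑)) = -9 + (-15/P - 1) = -9 + (-1 - 15/P) = -10 - 15/P)
T(y(1, 2))*(-6) = (-10 - 15/(-3))*(-6) = (-10 - 15*(-⅓))*(-6) = (-10 + 5)*(-6) = -5*(-6) = 30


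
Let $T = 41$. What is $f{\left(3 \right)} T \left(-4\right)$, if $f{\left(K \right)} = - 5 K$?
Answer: $2460$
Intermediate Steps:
$f{\left(3 \right)} T \left(-4\right) = \left(-5\right) 3 \cdot 41 \left(-4\right) = \left(-15\right) 41 \left(-4\right) = \left(-615\right) \left(-4\right) = 2460$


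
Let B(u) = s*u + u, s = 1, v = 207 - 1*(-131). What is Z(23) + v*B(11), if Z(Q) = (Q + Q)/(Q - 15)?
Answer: 29767/4 ≈ 7441.8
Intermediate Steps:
v = 338 (v = 207 + 131 = 338)
Z(Q) = 2*Q/(-15 + Q) (Z(Q) = (2*Q)/(-15 + Q) = 2*Q/(-15 + Q))
B(u) = 2*u (B(u) = 1*u + u = u + u = 2*u)
Z(23) + v*B(11) = 2*23/(-15 + 23) + 338*(2*11) = 2*23/8 + 338*22 = 2*23*(⅛) + 7436 = 23/4 + 7436 = 29767/4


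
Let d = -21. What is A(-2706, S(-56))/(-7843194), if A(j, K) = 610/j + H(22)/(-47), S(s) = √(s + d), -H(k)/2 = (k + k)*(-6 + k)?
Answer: -1890689/498756549654 ≈ -3.7908e-6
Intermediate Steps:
H(k) = -4*k*(-6 + k) (H(k) = -2*(k + k)*(-6 + k) = -2*2*k*(-6 + k) = -4*k*(-6 + k))
S(s) = √(-21 + s) (S(s) = √(s - 21) = √(-21 + s))
A(j, K) = 1408/47 + 610/j (A(j, K) = 610/j + (4*22*(6 - 1*22))/(-47) = 610/j + (4*22*(6 - 22))*(-1/47) = 610/j + (4*22*(-16))*(-1/47) = 610/j - 1408*(-1/47) = 610/j + 1408/47 = 1408/47 + 610/j)
A(-2706, S(-56))/(-7843194) = (1408/47 + 610/(-2706))/(-7843194) = (1408/47 + 610*(-1/2706))*(-1/7843194) = (1408/47 - 305/1353)*(-1/7843194) = (1890689/63591)*(-1/7843194) = -1890689/498756549654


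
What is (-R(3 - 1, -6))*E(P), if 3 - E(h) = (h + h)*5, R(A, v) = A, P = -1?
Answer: -26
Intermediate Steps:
E(h) = 3 - 10*h (E(h) = 3 - (h + h)*5 = 3 - 2*h*5 = 3 - 10*h)
(-R(3 - 1, -6))*E(P) = (-(3 - 1))*(3 - 10*(-1)) = (-1*2)*(3 + 10) = -2*13 = -26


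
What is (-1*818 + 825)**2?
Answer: 49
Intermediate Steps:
(-1*818 + 825)**2 = (-818 + 825)**2 = 7**2 = 49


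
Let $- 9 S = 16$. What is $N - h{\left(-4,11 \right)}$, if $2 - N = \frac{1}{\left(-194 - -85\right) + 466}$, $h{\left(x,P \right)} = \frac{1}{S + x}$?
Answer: $\frac{40289}{18564} \approx 2.1703$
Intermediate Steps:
$S = - \frac{16}{9}$ ($S = \left(- \frac{1}{9}\right) 16 = - \frac{16}{9} \approx -1.7778$)
$h{\left(x,P \right)} = \frac{1}{- \frac{16}{9} + x}$
$N = \frac{713}{357}$ ($N = 2 - \frac{1}{\left(-194 - -85\right) + 466} = 2 - \frac{1}{\left(-194 + 85\right) + 466} = 2 - \frac{1}{-109 + 466} = 2 - \frac{1}{357} = \frac{713}{357} \approx 1.9972$)
$N - h{\left(-4,11 \right)} = \frac{713}{357} - \frac{9}{-16 + 9 \left(-4\right)} = \frac{713}{357} - \frac{9}{-16 - 36} = \frac{713}{357} - \frac{9}{-52} = \frac{713}{357} - 9 \left(- \frac{1}{52}\right) = \frac{713}{357} - - \frac{9}{52} = \frac{713}{357} + \frac{9}{52} = \frac{40289}{18564}$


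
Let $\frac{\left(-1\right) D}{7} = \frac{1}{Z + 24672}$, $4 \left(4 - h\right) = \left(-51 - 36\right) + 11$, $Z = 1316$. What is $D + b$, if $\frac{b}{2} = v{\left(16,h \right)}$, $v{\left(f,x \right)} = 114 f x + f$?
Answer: $\frac{2181328761}{25988} \approx 83936.0$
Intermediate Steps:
$h = 23$ ($h = 4 - \frac{\left(-51 - 36\right) + 11}{4} = 4 - \frac{-87 + 11}{4} = 4 - -19 = 4 + 19 = 23$)
$v{\left(f,x \right)} = f + 114 f x$ ($v{\left(f,x \right)} = 114 f x + f = f + 114 f x$)
$b = 83936$ ($b = 2 \cdot 16 \left(1 + 114 \cdot 23\right) = 2 \cdot 16 \left(1 + 2622\right) = 2 \cdot 16 \cdot 2623 = 2 \cdot 41968 = 83936$)
$D = - \frac{7}{25988}$ ($D = - \frac{7}{1316 + 24672} = - \frac{7}{25988} \approx -0.00026936$)
$D + b = - \frac{7}{25988} + 83936 = \frac{2181328761}{25988}$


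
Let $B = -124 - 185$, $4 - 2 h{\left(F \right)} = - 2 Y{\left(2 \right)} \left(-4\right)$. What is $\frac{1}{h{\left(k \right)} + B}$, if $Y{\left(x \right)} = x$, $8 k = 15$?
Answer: $- \frac{1}{315} \approx -0.0031746$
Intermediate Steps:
$k = \frac{15}{8}$ ($k = \frac{1}{8} \cdot 15 = \frac{15}{8} \approx 1.875$)
$h{\left(F \right)} = -6$ ($h{\left(F \right)} = 2 - \frac{\left(-2\right) 2 \left(-4\right)}{2} = 2 - \frac{\left(-4\right) \left(-4\right)}{2} = 2 - 8 = -6$)
$B = -309$ ($B = -124 - 185 = -309$)
$\frac{1}{h{\left(k \right)} + B} = \frac{1}{-6 - 309} = \frac{1}{-315} = - \frac{1}{315}$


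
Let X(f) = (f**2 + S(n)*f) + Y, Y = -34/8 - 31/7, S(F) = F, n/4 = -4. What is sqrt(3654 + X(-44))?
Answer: sqrt(1231923)/14 ≈ 79.280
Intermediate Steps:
n = -16 (n = 4*(-4) = -16)
Y = -243/28 (Y = -34*1/8 - 31*1/7 = -17/4 - 31/7 = -243/28 ≈ -8.6786)
X(f) = -243/28 + f**2 - 16*f (X(f) = (f**2 - 16*f) - 243/28 = -243/28 + f**2 - 16*f)
sqrt(3654 + X(-44)) = sqrt(3654 + (-243/28 + (-44)**2 - 16*(-44))) = sqrt(3654 + (-243/28 + 1936 + 704)) = sqrt(3654 + 73677/28) = sqrt(175989/28) = sqrt(1231923)/14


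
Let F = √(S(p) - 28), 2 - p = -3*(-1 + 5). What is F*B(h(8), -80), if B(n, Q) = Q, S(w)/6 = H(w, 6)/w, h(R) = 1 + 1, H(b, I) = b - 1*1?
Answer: -80*I*√1099/7 ≈ -378.87*I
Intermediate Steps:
H(b, I) = -1 + b (H(b, I) = b - 1 = -1 + b)
h(R) = 2
p = 14 (p = 2 - (-3)*(-1 + 5) = 2 - (-3)*4 = 2 - 1*(-12) = 2 + 12 = 14)
S(w) = 6*(-1 + w)/w (S(w) = 6*((-1 + w)/w) = 6*(-1 + w)/w)
F = I*√1099/7 (F = √((6 - 6/14) - 28) = √((6 - 6*1/14) - 28) = √((6 - 3/7) - 28) = √(39/7 - 28) = √(-157/7) = I*√1099/7 ≈ 4.7359*I)
F*B(h(8), -80) = (I*√1099/7)*(-80) = -80*I*√1099/7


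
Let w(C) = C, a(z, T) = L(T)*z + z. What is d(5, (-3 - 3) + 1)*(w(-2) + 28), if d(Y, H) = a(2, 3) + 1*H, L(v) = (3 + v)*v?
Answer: 858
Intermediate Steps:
L(v) = v*(3 + v)
a(z, T) = z + T*z*(3 + T) (a(z, T) = (T*(3 + T))*z + z = T*z*(3 + T) + z = z + T*z*(3 + T))
d(Y, H) = 38 + H (d(Y, H) = 2*(1 + 3*(3 + 3)) + 1*H = 2*(1 + 3*6) + H = 2*(1 + 18) + H = 2*19 + H = 38 + H)
d(5, (-3 - 3) + 1)*(w(-2) + 28) = (38 + ((-3 - 3) + 1))*(-2 + 28) = (38 + (-6 + 1))*26 = (38 - 5)*26 = 33*26 = 858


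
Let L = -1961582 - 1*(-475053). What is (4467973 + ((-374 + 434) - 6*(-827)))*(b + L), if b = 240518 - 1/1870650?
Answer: -2085176506008807449/374130 ≈ -5.5734e+12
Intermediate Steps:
L = -1486529 (L = -1961582 + 475053 = -1486529)
b = 449924996699/1870650 (b = 240518 - 1*1/1870650 = 240518 - 1/1870650 = 449924996699/1870650 ≈ 2.4052e+5)
(4467973 + ((-374 + 434) - 6*(-827)))*(b + L) = (4467973 + ((-374 + 434) - 6*(-827)))*(449924996699/1870650 - 1486529) = (4467973 + (60 + 4962))*(-2330850477151/1870650) = (4467973 + 5022)*(-2330850477151/1870650) = 4472995*(-2330850477151/1870650) = -2085176506008807449/374130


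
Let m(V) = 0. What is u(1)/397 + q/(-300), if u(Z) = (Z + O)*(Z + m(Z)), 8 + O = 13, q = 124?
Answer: -11857/29775 ≈ -0.39822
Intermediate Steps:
O = 5 (O = -8 + 13 = 5)
u(Z) = Z*(5 + Z) (u(Z) = (Z + 5)*(Z + 0) = (5 + Z)*Z = Z*(5 + Z))
u(1)/397 + q/(-300) = (1*(5 + 1))/397 + 124/(-300) = (1*6)*(1/397) + 124*(-1/300) = 6*(1/397) - 31/75 = 6/397 - 31/75 = -11857/29775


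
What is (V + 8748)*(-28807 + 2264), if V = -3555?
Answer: -137837799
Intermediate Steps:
(V + 8748)*(-28807 + 2264) = (-3555 + 8748)*(-28807 + 2264) = 5193*(-26543) = -137837799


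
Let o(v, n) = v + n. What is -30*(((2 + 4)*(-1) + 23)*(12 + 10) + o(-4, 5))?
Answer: -11250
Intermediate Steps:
o(v, n) = n + v
-30*(((2 + 4)*(-1) + 23)*(12 + 10) + o(-4, 5)) = -30*(((2 + 4)*(-1) + 23)*(12 + 10) + (5 - 4)) = -30*((6*(-1) + 23)*22 + 1) = -30*((-6 + 23)*22 + 1) = -30*(17*22 + 1) = -30*(374 + 1) = -30*375 = -11250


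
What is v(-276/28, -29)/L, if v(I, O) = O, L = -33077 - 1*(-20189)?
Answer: 29/12888 ≈ 0.0022502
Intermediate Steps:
L = -12888 (L = -33077 + 20189 = -12888)
v(-276/28, -29)/L = -29/(-12888) = -29*(-1/12888) = 29/12888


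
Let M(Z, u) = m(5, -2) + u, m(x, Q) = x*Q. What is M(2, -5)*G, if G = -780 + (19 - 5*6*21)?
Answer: 20865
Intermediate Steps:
m(x, Q) = Q*x
M(Z, u) = -10 + u (M(Z, u) = -2*5 + u = -10 + u)
G = -1391 (G = -780 + (19 - 30*21) = -780 + (19 - 630) = -780 - 611 = -1391)
M(2, -5)*G = (-10 - 5)*(-1391) = -15*(-1391) = 20865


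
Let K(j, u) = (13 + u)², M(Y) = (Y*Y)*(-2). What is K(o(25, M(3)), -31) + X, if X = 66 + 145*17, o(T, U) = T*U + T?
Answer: 2855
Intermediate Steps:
M(Y) = -2*Y² (M(Y) = Y²*(-2) = -2*Y²)
o(T, U) = T + T*U
X = 2531 (X = 66 + 2465 = 2531)
K(o(25, M(3)), -31) + X = (13 - 31)² + 2531 = (-18)² + 2531 = 324 + 2531 = 2855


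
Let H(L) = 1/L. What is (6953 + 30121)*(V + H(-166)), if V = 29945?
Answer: 92144998653/83 ≈ 1.1102e+9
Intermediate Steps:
(6953 + 30121)*(V + H(-166)) = (6953 + 30121)*(29945 + 1/(-166)) = 37074*(29945 - 1/166) = 37074*(4970869/166) = 92144998653/83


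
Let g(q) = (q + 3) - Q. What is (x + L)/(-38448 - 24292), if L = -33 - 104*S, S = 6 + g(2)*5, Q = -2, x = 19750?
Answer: -15453/62740 ≈ -0.24630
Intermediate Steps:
g(q) = 5 + q (g(q) = (q + 3) - 1*(-2) = (3 + q) + 2 = 5 + q)
S = 41 (S = 6 + (5 + 2)*5 = 6 + 7*5 = 6 + 35 = 41)
L = -4297 (L = -33 - 104*41 = -33 - 4264 = -4297)
(x + L)/(-38448 - 24292) = (19750 - 4297)/(-38448 - 24292) = 15453/(-62740) = 15453*(-1/62740) = -15453/62740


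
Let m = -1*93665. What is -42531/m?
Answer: 42531/93665 ≈ 0.45408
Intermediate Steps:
m = -93665
-42531/m = -42531/(-93665) = -42531*(-1/93665) = 42531/93665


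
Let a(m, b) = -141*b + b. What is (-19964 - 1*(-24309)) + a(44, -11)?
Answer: 5885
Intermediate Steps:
a(m, b) = -140*b
(-19964 - 1*(-24309)) + a(44, -11) = (-19964 - 1*(-24309)) - 140*(-11) = (-19964 + 24309) + 1540 = 4345 + 1540 = 5885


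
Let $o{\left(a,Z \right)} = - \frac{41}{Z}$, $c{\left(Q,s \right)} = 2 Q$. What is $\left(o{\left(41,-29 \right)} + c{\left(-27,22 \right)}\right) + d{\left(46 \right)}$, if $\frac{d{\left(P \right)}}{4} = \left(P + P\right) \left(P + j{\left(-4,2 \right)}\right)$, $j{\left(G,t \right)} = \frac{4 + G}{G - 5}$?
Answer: $\frac{489387}{29} \approx 16875.0$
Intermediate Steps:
$j{\left(G,t \right)} = \frac{4 + G}{-5 + G}$
$d{\left(P \right)} = 8 P^{2}$ ($d{\left(P \right)} = 4 \left(P + P\right) \left(P + \frac{4 - 4}{-5 - 4}\right) = 4 \cdot 2 P \left(P + \frac{1}{-9} \cdot 0\right) = 4 \cdot 2 P \left(P - 0\right) = 4 \cdot 2 P \left(P + 0\right) = 4 \cdot 2 P P = 4 \cdot 2 P^{2} = 8 P^{2}$)
$\left(o{\left(41,-29 \right)} + c{\left(-27,22 \right)}\right) + d{\left(46 \right)} = \left(- \frac{41}{-29} + 2 \left(-27\right)\right) + 8 \cdot 46^{2} = \left(\left(-41\right) \left(- \frac{1}{29}\right) - 54\right) + 8 \cdot 2116 = \left(\frac{41}{29} - 54\right) + 16928 = - \frac{1525}{29} + 16928 = \frac{489387}{29}$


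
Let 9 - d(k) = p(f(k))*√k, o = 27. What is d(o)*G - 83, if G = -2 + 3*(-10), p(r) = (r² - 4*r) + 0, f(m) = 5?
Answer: -371 + 480*√3 ≈ 460.38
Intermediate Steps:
p(r) = r² - 4*r
G = -32 (G = -2 - 30 = -32)
d(k) = 9 - 5*√k (d(k) = 9 - 5*(-4 + 5)*√k = 9 - 5*1*√k = 9 - 5*√k)
d(o)*G - 83 = (9 - 15*√3)*(-32) - 83 = (-288 + 480*√3) - 83 = -371 + 480*√3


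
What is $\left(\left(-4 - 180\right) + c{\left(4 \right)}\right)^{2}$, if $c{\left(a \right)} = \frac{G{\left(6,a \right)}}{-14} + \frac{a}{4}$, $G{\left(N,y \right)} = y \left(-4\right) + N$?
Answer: $\frac{1628176}{49} \approx 33228.0$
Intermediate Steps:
$G{\left(N,y \right)} = N - 4 y$ ($G{\left(N,y \right)} = - 4 y + N = N - 4 y$)
$c{\left(a \right)} = - \frac{3}{7} + \frac{15 a}{28}$ ($c{\left(a \right)} = \frac{6 - 4 a}{-14} + \frac{a}{4} = \left(6 - 4 a\right) \left(- \frac{1}{14}\right) + a \frac{1}{4} = \left(- \frac{3}{7} + \frac{2 a}{7}\right) + \frac{a}{4} = - \frac{3}{7} + \frac{15 a}{28}$)
$\left(\left(-4 - 180\right) + c{\left(4 \right)}\right)^{2} = \left(\left(-4 - 180\right) + \left(- \frac{3}{7} + \frac{15}{28} \cdot 4\right)\right)^{2} = \left(\left(-4 - 180\right) + \left(- \frac{3}{7} + \frac{15}{7}\right)\right)^{2} = \left(-184 + \frac{12}{7}\right)^{2} = \left(- \frac{1276}{7}\right)^{2} = \frac{1628176}{49}$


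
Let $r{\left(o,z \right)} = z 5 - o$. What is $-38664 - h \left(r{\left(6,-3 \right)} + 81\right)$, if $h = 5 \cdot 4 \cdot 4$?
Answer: $-43464$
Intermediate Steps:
$h = 80$ ($h = 20 \cdot 4 = 80$)
$r{\left(o,z \right)} = - o + 5 z$ ($r{\left(o,z \right)} = 5 z - o = - o + 5 z$)
$-38664 - h \left(r{\left(6,-3 \right)} + 81\right) = -38664 - 80 \left(\left(\left(-1\right) 6 + 5 \left(-3\right)\right) + 81\right) = -38664 - 80 \left(\left(-6 - 15\right) + 81\right) = -38664 - 80 \left(-21 + 81\right) = -38664 - 80 \cdot 60 = -38664 - 4800 = -43464$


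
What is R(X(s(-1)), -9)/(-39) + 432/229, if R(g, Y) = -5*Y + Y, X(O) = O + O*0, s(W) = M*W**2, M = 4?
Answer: 2868/2977 ≈ 0.96339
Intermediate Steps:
s(W) = 4*W**2
X(O) = O (X(O) = O + 0 = O)
R(g, Y) = -4*Y
R(X(s(-1)), -9)/(-39) + 432/229 = -4*(-9)/(-39) + 432/229 = 36*(-1/39) + 432*(1/229) = -12/13 + 432/229 = 2868/2977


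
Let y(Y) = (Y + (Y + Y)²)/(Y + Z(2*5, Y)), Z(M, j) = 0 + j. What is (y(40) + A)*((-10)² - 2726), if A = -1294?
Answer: 3186651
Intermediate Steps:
Z(M, j) = j
y(Y) = (Y + 4*Y²)/(2*Y) (y(Y) = (Y + (Y + Y)²)/(Y + Y) = (Y + (2*Y)²)/((2*Y)) = (Y + 4*Y²)*(1/(2*Y)) = (Y + 4*Y²)/(2*Y))
(y(40) + A)*((-10)² - 2726) = ((½ + 2*40) - 1294)*((-10)² - 2726) = ((½ + 80) - 1294)*(100 - 2726) = (161/2 - 1294)*(-2626) = -2427/2*(-2626) = 3186651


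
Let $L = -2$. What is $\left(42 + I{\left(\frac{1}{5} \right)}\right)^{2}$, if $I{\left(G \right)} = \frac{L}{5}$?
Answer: $\frac{43264}{25} \approx 1730.6$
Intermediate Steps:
$I{\left(G \right)} = - \frac{2}{5}$
$\left(42 + I{\left(\frac{1}{5} \right)}\right)^{2} = \left(42 - \frac{2}{5}\right)^{2} = \left(\frac{208}{5}\right)^{2} = \frac{43264}{25}$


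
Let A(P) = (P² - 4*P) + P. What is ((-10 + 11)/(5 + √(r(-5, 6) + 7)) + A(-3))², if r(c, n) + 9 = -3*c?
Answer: 24427/72 - 221*√13/72 ≈ 328.20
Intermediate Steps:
r(c, n) = -9 - 3*c
A(P) = P² - 3*P
((-10 + 11)/(5 + √(r(-5, 6) + 7)) + A(-3))² = ((-10 + 11)/(5 + √((-9 - 3*(-5)) + 7)) - 3*(-3 - 3))² = (1/(5 + √((-9 + 15) + 7)) - 3*(-6))² = (1/(5 + √(6 + 7)) + 18)² = (1/(5 + √13) + 18)² = (18 + 1/(5 + √13))²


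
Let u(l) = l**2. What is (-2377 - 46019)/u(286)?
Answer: -12099/20449 ≈ -0.59167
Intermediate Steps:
(-2377 - 46019)/u(286) = (-2377 - 46019)/(286**2) = -48396/81796 = -48396*1/81796 = -12099/20449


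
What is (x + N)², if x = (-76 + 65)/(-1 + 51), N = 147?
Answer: 53860921/2500 ≈ 21544.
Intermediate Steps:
x = -11/50 ≈ -0.22000
(x + N)² = (-11/50 + 147)² = (7339/50)² = 53860921/2500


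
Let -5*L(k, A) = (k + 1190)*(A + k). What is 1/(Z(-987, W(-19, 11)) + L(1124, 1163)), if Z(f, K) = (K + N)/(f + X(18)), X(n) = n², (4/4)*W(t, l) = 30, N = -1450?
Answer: -3315/3508667134 ≈ -9.4480e-7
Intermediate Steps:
W(t, l) = 30
Z(f, K) = (-1450 + K)/(324 + f) (Z(f, K) = (K - 1450)/(f + 18²) = (-1450 + K)/(f + 324) = (-1450 + K)/(324 + f))
L(k, A) = -(1190 + k)*(A + k)/5 (L(k, A) = -(k + 1190)*(A + k)/5 = -(1190 + k)*(A + k)/5)
1/(Z(-987, W(-19, 11)) + L(1124, 1163)) = 1/((-1450 + 30)/(324 - 987) + (-238*1163 - 238*1124 - ⅕*1124² - ⅕*1163*1124)) = 1/(-1420/(-663) + (-276794 - 267512 - ⅕*1263376 - 1307212/5)) = 1/(-1/663*(-1420) + (-276794 - 267512 - 1263376/5 - 1307212/5)) = 1/(1420/663 - 5292118/5) = 1/(-3508667134/3315) = -3315/3508667134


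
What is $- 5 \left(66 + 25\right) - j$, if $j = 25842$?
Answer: $-26297$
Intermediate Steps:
$- 5 \left(66 + 25\right) - j = - 5 \left(66 + 25\right) - 25842 = \left(-5\right) 91 - 25842 = -455 - 25842 = -26297$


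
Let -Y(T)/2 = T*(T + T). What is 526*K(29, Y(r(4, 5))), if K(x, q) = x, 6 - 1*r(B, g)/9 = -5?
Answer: 15254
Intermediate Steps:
r(B, g) = 99 (r(B, g) = 54 - 9*(-5) = 54 + 45 = 99)
Y(T) = -4*T² (Y(T) = -2*T*(T + T) = -2*T*2*T = -4*T²)
526*K(29, Y(r(4, 5))) = 526*29 = 15254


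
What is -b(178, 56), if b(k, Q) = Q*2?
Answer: -112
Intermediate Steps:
b(k, Q) = 2*Q
-b(178, 56) = -2*56 = -1*112 = -112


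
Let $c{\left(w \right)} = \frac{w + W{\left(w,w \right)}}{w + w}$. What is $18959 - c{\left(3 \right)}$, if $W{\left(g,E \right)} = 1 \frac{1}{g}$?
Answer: $\frac{170626}{9} \approx 18958.0$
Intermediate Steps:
$W{\left(g,E \right)} = \frac{1}{g}$
$c{\left(w \right)} = \frac{w + \frac{1}{w}}{2 w}$ ($c{\left(w \right)} = \frac{w + \frac{1}{w}}{w + w} = \frac{w + \frac{1}{w}}{2 w}$)
$18959 - c{\left(3 \right)} = 18959 - \frac{1 + 3^{2}}{2 \cdot 9} = 18959 - \frac{1}{2} \cdot \frac{1}{9} \left(1 + 9\right) = 18959 - \frac{1}{2} \cdot \frac{1}{9} \cdot 10 = 18959 - \frac{5}{9} = \frac{170626}{9}$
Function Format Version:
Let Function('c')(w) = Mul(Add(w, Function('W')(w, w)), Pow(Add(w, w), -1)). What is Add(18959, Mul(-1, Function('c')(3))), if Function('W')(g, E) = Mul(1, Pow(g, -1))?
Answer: Rational(170626, 9) ≈ 18958.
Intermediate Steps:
Function('W')(g, E) = Pow(g, -1)
Function('c')(w) = Mul(Rational(1, 2), Pow(w, -1), Add(w, Pow(w, -1))) (Function('c')(w) = Mul(Add(w, Pow(w, -1)), Pow(Add(w, w), -1)) = Mul(Add(w, Pow(w, -1)), Pow(Mul(2, w), -1)) = Mul(Add(w, Pow(w, -1)), Mul(Rational(1, 2), Pow(w, -1))) = Mul(Rational(1, 2), Pow(w, -1), Add(w, Pow(w, -1))))
Add(18959, Mul(-1, Function('c')(3))) = Add(18959, Mul(-1, Mul(Rational(1, 2), Pow(3, -2), Add(1, Pow(3, 2))))) = Add(18959, Mul(-1, Mul(Rational(1, 2), Rational(1, 9), Add(1, 9)))) = Add(18959, Mul(-1, Mul(Rational(1, 2), Rational(1, 9), 10))) = Add(18959, Mul(-1, Rational(5, 9))) = Add(18959, Rational(-5, 9)) = Rational(170626, 9)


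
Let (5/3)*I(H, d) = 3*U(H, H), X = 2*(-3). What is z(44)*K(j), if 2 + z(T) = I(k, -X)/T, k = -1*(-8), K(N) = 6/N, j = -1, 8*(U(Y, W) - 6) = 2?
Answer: 921/88 ≈ 10.466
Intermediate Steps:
X = -6
U(Y, W) = 25/4 (U(Y, W) = 6 + (⅛)*2 = 6 + ¼ = 25/4)
k = 8
I(H, d) = 45/4 (I(H, d) = 3*(3*(25/4))/5 = (⅗)*(75/4) = 45/4)
z(T) = -2 + 45/(4*T)
z(44)*K(j) = (-2 + (45/4)/44)*(6/(-1)) = (-2 + (45/4)*(1/44))*(6*(-1)) = (-2 + 45/176)*(-6) = -307/176*(-6) = 921/88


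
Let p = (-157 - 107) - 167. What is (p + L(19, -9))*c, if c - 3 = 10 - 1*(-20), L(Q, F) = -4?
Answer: -14355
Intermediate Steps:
c = 33 (c = 3 + (10 - 1*(-20)) = 3 + (10 + 20) = 3 + 30 = 33)
p = -431 (p = -264 - 167 = -431)
(p + L(19, -9))*c = (-431 - 4)*33 = -435*33 = -14355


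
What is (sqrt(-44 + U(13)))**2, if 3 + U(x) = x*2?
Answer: -21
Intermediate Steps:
U(x) = -3 + 2*x (U(x) = -3 + x*2 = -3 + 2*x)
(sqrt(-44 + U(13)))**2 = (sqrt(-44 + (-3 + 2*13)))**2 = (sqrt(-44 + (-3 + 26)))**2 = (sqrt(-44 + 23))**2 = (sqrt(-21))**2 = (I*sqrt(21))**2 = -21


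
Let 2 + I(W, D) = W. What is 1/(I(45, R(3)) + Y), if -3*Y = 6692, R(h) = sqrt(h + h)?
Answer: -3/6563 ≈ -0.00045711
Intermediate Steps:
R(h) = sqrt(2)*sqrt(h) (R(h) = sqrt(2*h) = sqrt(2)*sqrt(h))
I(W, D) = -2 + W
Y = -6692/3 (Y = -1/3*6692 = -6692/3 ≈ -2230.7)
1/(I(45, R(3)) + Y) = 1/((-2 + 45) - 6692/3) = 1/(43 - 6692/3) = 1/(-6563/3) = -3/6563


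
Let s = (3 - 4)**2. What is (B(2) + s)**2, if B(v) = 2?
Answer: 9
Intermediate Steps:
s = 1 (s = (-1)**2 = 1)
(B(2) + s)**2 = (2 + 1)**2 = 3**2 = 9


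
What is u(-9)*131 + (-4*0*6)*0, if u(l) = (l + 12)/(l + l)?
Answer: -131/6 ≈ -21.833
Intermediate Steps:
u(l) = (12 + l)/(2*l) (u(l) = (12 + l)/((2*l)) = (12 + l)*(1/(2*l)) = (12 + l)/(2*l))
u(-9)*131 + (-4*0*6)*0 = ((1/2)*(12 - 9)/(-9))*131 + (-4*0*6)*0 = ((1/2)*(-1/9)*3)*131 + (0*6)*0 = -1/6*131 + 0*0 = -131/6 + 0 = -131/6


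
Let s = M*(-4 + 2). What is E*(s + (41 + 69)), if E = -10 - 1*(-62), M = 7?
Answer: 4992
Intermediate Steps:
E = 52 (E = -10 + 62 = 52)
s = -14 (s = 7*(-4 + 2) = 7*(-2) = -14)
E*(s + (41 + 69)) = 52*(-14 + (41 + 69)) = 52*(-14 + 110) = 52*96 = 4992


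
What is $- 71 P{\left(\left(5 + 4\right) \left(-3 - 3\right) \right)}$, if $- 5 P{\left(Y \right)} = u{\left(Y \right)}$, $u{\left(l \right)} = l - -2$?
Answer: $- \frac{3692}{5} \approx -738.4$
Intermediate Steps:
$u{\left(l \right)} = 2 + l$ ($u{\left(l \right)} = l + 2 = 2 + l$)
$P{\left(Y \right)} = - \frac{2}{5} - \frac{Y}{5}$ ($P{\left(Y \right)} = - \frac{2 + Y}{5} = - \frac{2}{5} - \frac{Y}{5}$)
$- 71 P{\left(\left(5 + 4\right) \left(-3 - 3\right) \right)} = - 71 \left(- \frac{2}{5} - \frac{\left(5 + 4\right) \left(-3 - 3\right)}{5}\right) = - 71 \left(- \frac{2}{5} - \frac{9 \left(-6\right)}{5}\right) = - 71 \left(- \frac{2}{5} - - \frac{54}{5}\right) = - 71 \left(- \frac{2}{5} + \frac{54}{5}\right) = \left(-71\right) \frac{52}{5} = - \frac{3692}{5}$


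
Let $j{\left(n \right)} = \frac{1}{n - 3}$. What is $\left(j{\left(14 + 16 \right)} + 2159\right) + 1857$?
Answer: $\frac{108433}{27} \approx 4016.0$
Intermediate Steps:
$j{\left(n \right)} = \frac{1}{-3 + n}$
$\left(j{\left(14 + 16 \right)} + 2159\right) + 1857 = \left(\frac{1}{-3 + \left(14 + 16\right)} + 2159\right) + 1857 = \left(\frac{1}{-3 + 30} + 2159\right) + 1857 = \left(\frac{1}{27} + 2159\right) + 1857 = \frac{58294}{27} + 1857 = \frac{108433}{27}$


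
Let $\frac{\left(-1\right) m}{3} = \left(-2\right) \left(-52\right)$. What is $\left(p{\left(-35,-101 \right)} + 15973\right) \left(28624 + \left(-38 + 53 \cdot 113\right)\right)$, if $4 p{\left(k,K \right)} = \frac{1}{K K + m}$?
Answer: $\frac{21845452719675}{39556} \approx 5.5227 \cdot 10^{8}$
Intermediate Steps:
$m = -312$ ($m = - 3 \left(\left(-2\right) \left(-52\right)\right) = \left(-3\right) 104 = -312$)
$p{\left(k,K \right)} = \frac{1}{4 \left(-312 + K^{2}\right)}$ ($p{\left(k,K \right)} = \frac{1}{4 \left(K K - 312\right)} = \frac{1}{4 \left(K^{2} - 312\right)} = \frac{1}{4 \left(-312 + K^{2}\right)}$)
$\left(p{\left(-35,-101 \right)} + 15973\right) \left(28624 + \left(-38 + 53 \cdot 113\right)\right) = \left(\frac{1}{4 \left(-312 + \left(-101\right)^{2}\right)} + 15973\right) \left(28624 + \left(-38 + 53 \cdot 113\right)\right) = \left(\frac{1}{4 \left(-312 + 10201\right)} + 15973\right) \left(28624 + \left(-38 + 5989\right)\right) = \left(\frac{1}{4 \cdot 9889} + 15973\right) \left(28624 + 5951\right) = \left(\frac{1}{4} \cdot \frac{1}{9889} + 15973\right) 34575 = \left(\frac{1}{39556} + 15973\right) 34575 = \frac{631827989}{39556} \cdot 34575 = \frac{21845452719675}{39556}$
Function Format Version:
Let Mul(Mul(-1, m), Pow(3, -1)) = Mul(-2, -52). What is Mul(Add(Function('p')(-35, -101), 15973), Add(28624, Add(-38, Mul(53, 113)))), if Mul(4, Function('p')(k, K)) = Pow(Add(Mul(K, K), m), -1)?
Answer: Rational(21845452719675, 39556) ≈ 5.5227e+8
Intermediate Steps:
m = -312 (m = Mul(-3, Mul(-2, -52)) = Mul(-3, 104) = -312)
Function('p')(k, K) = Mul(Rational(1, 4), Pow(Add(-312, Pow(K, 2)), -1)) (Function('p')(k, K) = Mul(Rational(1, 4), Pow(Add(Mul(K, K), -312), -1)) = Mul(Rational(1, 4), Pow(Add(Pow(K, 2), -312), -1)) = Mul(Rational(1, 4), Pow(Add(-312, Pow(K, 2)), -1)))
Mul(Add(Function('p')(-35, -101), 15973), Add(28624, Add(-38, Mul(53, 113)))) = Mul(Add(Mul(Rational(1, 4), Pow(Add(-312, Pow(-101, 2)), -1)), 15973), Add(28624, Add(-38, Mul(53, 113)))) = Mul(Add(Mul(Rational(1, 4), Pow(Add(-312, 10201), -1)), 15973), Add(28624, Add(-38, 5989))) = Mul(Add(Mul(Rational(1, 4), Pow(9889, -1)), 15973), Add(28624, 5951)) = Mul(Add(Mul(Rational(1, 4), Rational(1, 9889)), 15973), 34575) = Mul(Add(Rational(1, 39556), 15973), 34575) = Mul(Rational(631827989, 39556), 34575) = Rational(21845452719675, 39556)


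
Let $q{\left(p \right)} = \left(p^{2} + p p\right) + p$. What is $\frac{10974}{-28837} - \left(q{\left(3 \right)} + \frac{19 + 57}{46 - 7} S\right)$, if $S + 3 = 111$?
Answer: $- \frac{86913195}{374881} \approx -231.84$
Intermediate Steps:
$S = 108$ ($S = -3 + 111 = 108$)
$q{\left(p \right)} = p + 2 p^{2}$ ($q{\left(p \right)} = \left(p^{2} + p^{2}\right) + p = 2 p^{2} + p = p + 2 p^{2}$)
$\frac{10974}{-28837} - \left(q{\left(3 \right)} + \frac{19 + 57}{46 - 7} S\right) = \frac{10974}{-28837} - \left(3 \left(1 + 2 \cdot 3\right) + \frac{19 + 57}{46 - 7} \cdot 108\right) = 10974 \left(- \frac{1}{28837}\right) - \left(3 \left(1 + 6\right) + \frac{76}{39} \cdot 108\right) = - \frac{10974}{28837} - \left(3 \cdot 7 + 76 \cdot \frac{1}{39} \cdot 108\right) = - \frac{10974}{28837} - \left(21 + \frac{76}{39} \cdot 108\right) = - \frac{10974}{28837} - \left(21 + \frac{2736}{13}\right) = - \frac{10974}{28837} - \frac{3009}{13} = - \frac{86913195}{374881}$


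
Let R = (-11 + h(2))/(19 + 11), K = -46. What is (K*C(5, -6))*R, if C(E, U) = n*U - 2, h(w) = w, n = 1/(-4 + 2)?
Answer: 69/5 ≈ 13.800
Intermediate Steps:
n = -1/2 (n = 1/(-2) = -1/2 ≈ -0.50000)
R = -3/10 (R = (-11 + 2)/(19 + 11) = -9/30 = -9*1/30 = -3/10 ≈ -0.30000)
C(E, U) = -2 - U/2 (C(E, U) = -U/2 - 2 = -2 - U/2)
(K*C(5, -6))*R = -46*(-2 - 1/2*(-6))*(-3/10) = -46*(-2 + 3)*(-3/10) = -46*1*(-3/10) = -46*(-3/10) = 69/5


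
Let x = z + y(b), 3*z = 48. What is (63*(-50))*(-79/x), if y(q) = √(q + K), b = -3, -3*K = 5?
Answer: 5972400/391 - 124425*I*√42/391 ≈ 15275.0 - 2062.3*I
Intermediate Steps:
K = -5/3 (K = -⅓*5 = -5/3 ≈ -1.6667)
y(q) = √(-5/3 + q) (y(q) = √(q - 5/3) = √(-5/3 + q))
z = 16 (z = (⅓)*48 = 16)
x = 16 + I*√42/3 (x = 16 + √(-15 + 9*(-3))/3 = 16 + √(-15 - 27)/3 = 16 + √(-42)/3 = 16 + (I*√42)/3 = 16 + I*√42/3 ≈ 16.0 + 2.1602*I)
(63*(-50))*(-79/x) = (63*(-50))*(-79/(16 + I*√42/3)) = -(-248850)/(16 + I*√42/3) = 248850/(16 + I*√42/3)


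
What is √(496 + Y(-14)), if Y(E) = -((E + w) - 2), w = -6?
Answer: √518 ≈ 22.760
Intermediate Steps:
Y(E) = 8 - E (Y(E) = -((E - 6) - 2) = -((-6 + E) - 2) = -(-8 + E) = 8 - E)
√(496 + Y(-14)) = √(496 + (8 - 1*(-14))) = √(496 + (8 + 14)) = √(496 + 22) = √518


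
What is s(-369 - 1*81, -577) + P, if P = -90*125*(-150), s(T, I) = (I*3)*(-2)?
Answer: 1690962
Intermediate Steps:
s(T, I) = -6*I (s(T, I) = (3*I)*(-2) = -6*I)
P = 1687500 (P = -11250*(-150) = 1687500)
s(-369 - 1*81, -577) + P = -6*(-577) + 1687500 = 3462 + 1687500 = 1690962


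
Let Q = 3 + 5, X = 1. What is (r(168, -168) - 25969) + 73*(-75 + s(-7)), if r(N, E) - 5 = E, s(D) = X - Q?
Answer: -32118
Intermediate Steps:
Q = 8
s(D) = -7 (s(D) = 1 - 1*8 = 1 - 8 = -7)
r(N, E) = 5 + E
(r(168, -168) - 25969) + 73*(-75 + s(-7)) = ((5 - 168) - 25969) + 73*(-75 - 7) = (-163 - 25969) + 73*(-82) = -26132 - 5986 = -32118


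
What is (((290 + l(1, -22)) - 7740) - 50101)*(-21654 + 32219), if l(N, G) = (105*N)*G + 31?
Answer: -632103950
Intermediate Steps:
l(N, G) = 31 + 105*G*N (l(N, G) = 105*G*N + 31 = 31 + 105*G*N)
(((290 + l(1, -22)) - 7740) - 50101)*(-21654 + 32219) = (((290 + (31 + 105*(-22)*1)) - 7740) - 50101)*(-21654 + 32219) = (((290 + (31 - 2310)) - 7740) - 50101)*10565 = (((290 - 2279) - 7740) - 50101)*10565 = ((-1989 - 7740) - 50101)*10565 = (-9729 - 50101)*10565 = -59830*10565 = -632103950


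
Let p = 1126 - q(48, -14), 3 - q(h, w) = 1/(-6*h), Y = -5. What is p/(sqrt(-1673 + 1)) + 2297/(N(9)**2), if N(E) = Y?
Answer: 2297/25 - 323423*I*sqrt(418)/240768 ≈ 91.88 - 27.464*I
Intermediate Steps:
q(h, w) = 3 + 1/(6*h) (q(h, w) = 3 - 1/((-6*h)) = 3 - (-1)/(6*h) = 3 + 1/(6*h))
N(E) = -5
p = 323423/288 (p = 1126 - (3 + (1/6)/48) = 1126 - (3 + (1/6)*(1/48)) = 1126 - (3 + 1/288) = 1126 - 1*865/288 = 1126 - 865/288 = 323423/288 ≈ 1123.0)
p/(sqrt(-1673 + 1)) + 2297/(N(9)**2) = 323423/(288*(sqrt(-1673 + 1))) + 2297/((-5)**2) = 323423/(288*(sqrt(-1672))) + 2297/25 = 323423/(288*((2*I*sqrt(418)))) + 2297*(1/25) = 323423*(-I*sqrt(418)/836)/288 + 2297/25 = -323423*I*sqrt(418)/240768 + 2297/25 = 2297/25 - 323423*I*sqrt(418)/240768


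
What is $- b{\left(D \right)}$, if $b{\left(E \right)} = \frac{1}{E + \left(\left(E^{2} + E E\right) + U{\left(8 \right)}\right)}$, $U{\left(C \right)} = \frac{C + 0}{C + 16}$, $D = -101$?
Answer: $- \frac{3}{60904} \approx -4.9258 \cdot 10^{-5}$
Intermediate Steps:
$U{\left(C \right)} = \frac{C}{16 + C}$
$b{\left(E \right)} = \frac{1}{\frac{1}{3} + E + 2 E^{2}}$ ($b{\left(E \right)} = \frac{1}{E + \left(\left(E^{2} + E E\right) + \frac{8}{16 + 8}\right)} = \frac{1}{E + \left(\left(E^{2} + E^{2}\right) + \frac{8}{24}\right)} = \frac{1}{E + \left(2 E^{2} + 8 \cdot \frac{1}{24}\right)} = \frac{1}{E + \left(2 E^{2} + \frac{1}{3}\right)} = \frac{1}{E + \left(\frac{1}{3} + 2 E^{2}\right)} = \frac{1}{\frac{1}{3} + E + 2 E^{2}}$)
$- b{\left(D \right)} = - \frac{3}{1 + 3 \left(-101\right) + 6 \left(-101\right)^{2}} = - \frac{3}{1 - 303 + 6 \cdot 10201} = - \frac{3}{1 - 303 + 61206} = - \frac{3}{60904}$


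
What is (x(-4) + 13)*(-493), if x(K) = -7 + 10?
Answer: -7888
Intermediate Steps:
x(K) = 3
(x(-4) + 13)*(-493) = (3 + 13)*(-493) = 16*(-493) = -7888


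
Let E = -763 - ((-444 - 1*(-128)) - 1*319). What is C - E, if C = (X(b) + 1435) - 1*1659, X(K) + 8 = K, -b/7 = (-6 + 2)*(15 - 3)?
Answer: 232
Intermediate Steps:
b = 336 (b = -7*(-6 + 2)*(15 - 3) = -(-28)*12 = -7*(-48) = 336)
E = -128 (E = -763 - ((-444 + 128) - 319) = -763 - (-316 - 319) = -763 - 1*(-635) = -763 + 635 = -128)
X(K) = -8 + K
C = 104 (C = ((-8 + 336) + 1435) - 1*1659 = (328 + 1435) - 1659 = 1763 - 1659 = 104)
C - E = 104 - 1*(-128) = 104 + 128 = 232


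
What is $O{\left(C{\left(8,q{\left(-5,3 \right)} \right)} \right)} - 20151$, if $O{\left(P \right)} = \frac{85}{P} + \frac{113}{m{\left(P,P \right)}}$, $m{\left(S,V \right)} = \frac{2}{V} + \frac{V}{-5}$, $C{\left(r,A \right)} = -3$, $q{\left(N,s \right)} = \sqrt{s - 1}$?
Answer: $- \frac{65623}{3} \approx -21874.0$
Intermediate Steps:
$q{\left(N,s \right)} = \sqrt{-1 + s}$
$m{\left(S,V \right)} = \frac{2}{V} - \frac{V}{5}$ ($m{\left(S,V \right)} = \frac{2}{V} + V \left(- \frac{1}{5}\right) = \frac{2}{V} - \frac{V}{5}$)
$O{\left(P \right)} = \frac{85}{P} + \frac{113}{\frac{2}{P} - \frac{P}{5}}$
$O{\left(C{\left(8,q{\left(-5,3 \right)} \right)} \right)} - 20151 = \frac{10 \left(-85 - 48 \left(-3\right)^{2}\right)}{\left(-3\right) \left(-10 + \left(-3\right)^{2}\right)} - 20151 = 10 \left(- \frac{1}{3}\right) \frac{1}{-10 + 9} \left(-85 - 432\right) - 20151 = 10 \left(- \frac{1}{3}\right) \frac{1}{-1} \left(-85 - 432\right) - 20151 = 10 \left(- \frac{1}{3}\right) \left(-1\right) \left(-517\right) - 20151 = - \frac{5170}{3} - 20151 = - \frac{65623}{3}$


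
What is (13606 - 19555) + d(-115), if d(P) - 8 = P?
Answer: -6056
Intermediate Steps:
d(P) = 8 + P
(13606 - 19555) + d(-115) = (13606 - 19555) + (8 - 115) = -5949 - 107 = -6056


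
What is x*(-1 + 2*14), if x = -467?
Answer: -12609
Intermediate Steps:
x*(-1 + 2*14) = -467*(-1 + 2*14) = -467*(-1 + 28) = -467*27 = -12609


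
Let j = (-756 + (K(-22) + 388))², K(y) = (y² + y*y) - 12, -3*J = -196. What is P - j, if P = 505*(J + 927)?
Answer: 466153/3 ≈ 1.5538e+5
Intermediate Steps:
J = 196/3 (J = -⅓*(-196) = 196/3 ≈ 65.333)
K(y) = -12 + 2*y² (K(y) = (y² + y²) - 12 = 2*y² - 12 = -12 + 2*y²)
P = 1503385/3 (P = 505*(196/3 + 927) = 505*(2977/3) = 1503385/3 ≈ 5.0113e+5)
j = 345744 (j = (-756 + ((-12 + 2*(-22)²) + 388))² = (-756 + ((-12 + 2*484) + 388))² = (-756 + ((-12 + 968) + 388))² = (-756 + (956 + 388))² = (-756 + 1344)² = 588² = 345744)
P - j = 1503385/3 - 1*345744 = 1503385/3 - 345744 = 466153/3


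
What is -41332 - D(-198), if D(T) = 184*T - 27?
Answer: -4873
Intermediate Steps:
D(T) = -27 + 184*T
-41332 - D(-198) = -41332 - (-27 + 184*(-198)) = -41332 - (-27 - 36432) = -41332 - 1*(-36459) = -41332 + 36459 = -4873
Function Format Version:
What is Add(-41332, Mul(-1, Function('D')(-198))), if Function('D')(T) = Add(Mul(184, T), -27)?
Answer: -4873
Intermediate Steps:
Function('D')(T) = Add(-27, Mul(184, T))
Add(-41332, Mul(-1, Function('D')(-198))) = Add(-41332, Mul(-1, Add(-27, Mul(184, -198)))) = Add(-41332, Mul(-1, Add(-27, -36432))) = Add(-41332, Mul(-1, -36459)) = Add(-41332, 36459) = -4873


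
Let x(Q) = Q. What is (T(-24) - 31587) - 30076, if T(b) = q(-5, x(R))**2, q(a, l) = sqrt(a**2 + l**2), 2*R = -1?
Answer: -246551/4 ≈ -61638.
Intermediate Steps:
R = -1/2 (R = (1/2)*(-1) = -1/2 ≈ -0.50000)
T(b) = 101/4 (T(b) = (sqrt((-5)**2 + (-1/2)**2))**2 = (sqrt(25 + 1/4))**2 = (sqrt(101/4))**2 = (sqrt(101)/2)**2 = 101/4)
(T(-24) - 31587) - 30076 = (101/4 - 31587) - 30076 = -126247/4 - 30076 = -246551/4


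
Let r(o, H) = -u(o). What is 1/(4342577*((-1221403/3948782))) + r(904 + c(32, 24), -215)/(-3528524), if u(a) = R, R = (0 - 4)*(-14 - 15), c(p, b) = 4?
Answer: 150333717675957/4678855088409736561 ≈ 3.2130e-5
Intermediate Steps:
R = 116 (R = -4*(-29) = 116)
u(a) = 116
r(o, H) = -116 (r(o, H) = -1*116 = -116)
1/(4342577*((-1221403/3948782))) + r(904 + c(32, 24), -215)/(-3528524) = 1/(4342577*((-1221403/3948782))) - 116/(-3528524) = 1/(4342577*((-1221403*1/3948782))) - 116*(-1/3528524) = 1/(4342577*(-1221403/3948782)) + 29/882131 = (1/4342577)*(-3948782/1221403) + 29/882131 = -3948782/5304036575531 + 29/882131 = 150333717675957/4678855088409736561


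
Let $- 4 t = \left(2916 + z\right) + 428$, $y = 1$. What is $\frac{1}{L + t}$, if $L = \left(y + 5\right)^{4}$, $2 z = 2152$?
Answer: $\frac{1}{191} \approx 0.0052356$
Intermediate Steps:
$z = 1076$ ($z = \frac{1}{2} \cdot 2152 = 1076$)
$t = -1105$ ($t = - \frac{\left(2916 + 1076\right) + 428}{4} = - \frac{3992 + 428}{4} = \left(- \frac{1}{4}\right) 4420 = -1105$)
$L = 1296$ ($L = \left(1 + 5\right)^{4} = 6^{4} = 1296$)
$\frac{1}{L + t} = \frac{1}{1296 - 1105} = \frac{1}{191}$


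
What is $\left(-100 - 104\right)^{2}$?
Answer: $41616$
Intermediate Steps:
$\left(-100 - 104\right)^{2} = \left(-204\right)^{2} = 41616$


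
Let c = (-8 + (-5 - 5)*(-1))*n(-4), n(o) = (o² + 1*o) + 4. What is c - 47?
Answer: -15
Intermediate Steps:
n(o) = 4 + o + o² (n(o) = (o² + o) + 4 = (o + o²) + 4 = 4 + o + o²)
c = 32 (c = (-8 + (-5 - 5)*(-1))*(4 - 4 + (-4)²) = (-8 - 10*(-1))*(4 - 4 + 16) = (-8 + 10)*16 = 2*16 = 32)
c - 47 = 32 - 47 = -15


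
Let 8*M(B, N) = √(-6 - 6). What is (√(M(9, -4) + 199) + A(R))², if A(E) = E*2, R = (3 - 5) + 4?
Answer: (8 + √(796 + I*√3))²/4 ≈ 327.85 + 0.55579*I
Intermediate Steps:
R = 2 (R = -2 + 4 = 2)
M(B, N) = I*√3/4 (M(B, N) = √(-6 - 6)/8 = √(-12)/8 = (2*I*√3)/8 = I*√3/4)
A(E) = 2*E
(√(M(9, -4) + 199) + A(R))² = (√(I*√3/4 + 199) + 2*2)² = (√(199 + I*√3/4) + 4)² = (4 + √(199 + I*√3/4))²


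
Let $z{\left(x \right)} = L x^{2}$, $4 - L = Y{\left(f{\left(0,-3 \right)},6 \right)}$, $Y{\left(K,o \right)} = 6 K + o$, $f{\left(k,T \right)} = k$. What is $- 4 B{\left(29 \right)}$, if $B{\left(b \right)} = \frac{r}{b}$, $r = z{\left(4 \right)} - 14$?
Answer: $\frac{184}{29} \approx 6.3448$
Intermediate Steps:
$Y{\left(K,o \right)} = o + 6 K$
$L = -2$ ($L = 4 - \left(6 + 6 \cdot 0\right) = 4 - \left(6 + 0\right) = 4 - 6 = -2$)
$z{\left(x \right)} = - 2 x^{2}$
$r = -46$ ($r = - 2 \cdot 4^{2} - 14 = \left(-2\right) 16 - 14 = -32 - 14 = -46$)
$B{\left(b \right)} = - \frac{46}{b}$
$- 4 B{\left(29 \right)} = - 4 \left(- \frac{46}{29}\right) = - 4 \left(\left(-46\right) \frac{1}{29}\right) = \left(-4\right) \left(- \frac{46}{29}\right) = \frac{184}{29}$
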